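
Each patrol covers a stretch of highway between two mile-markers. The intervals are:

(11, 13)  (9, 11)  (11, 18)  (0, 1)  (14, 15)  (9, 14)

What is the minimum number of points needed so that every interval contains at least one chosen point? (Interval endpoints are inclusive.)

3

Sort by right endpoint; whenever an interval is uncovered, place a point at its right end.
By right end: [0,1]  [9,11]  [11,13]  [9,14]  [14,15]  [11,18]
[0,1] uncovered → point at 1; [9,11] uncovered → point at 11; [14,15] uncovered → point at 15.
Points: 1, 11, 15 (3 total).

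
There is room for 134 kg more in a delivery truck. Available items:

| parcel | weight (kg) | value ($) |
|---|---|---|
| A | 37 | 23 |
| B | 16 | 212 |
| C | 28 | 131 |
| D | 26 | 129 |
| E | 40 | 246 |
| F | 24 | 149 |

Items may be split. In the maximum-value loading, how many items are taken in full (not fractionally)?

Sort by value per unit weight and fill in that order.
Ratios (sorted): B 13.25, F 6.21, E 6.15, D 4.96, C 4.68, A 0.62
take B (16 @ 212); take F (24 @ 149); take E (40 @ 246); take D (26 @ 129); take C (28 @ 131). Capacity used 134/134.
5 item(s) taken whole.

5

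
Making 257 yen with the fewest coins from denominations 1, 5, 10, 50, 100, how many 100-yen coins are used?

257 = 2×100 + 1×50 + 1×5 + 2×1
Count of 100: 2

2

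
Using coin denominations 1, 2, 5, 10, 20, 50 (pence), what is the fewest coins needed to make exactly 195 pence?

6

195 = 3×50 + 2×20 + 1×5
Total coins = 3 + 2 + 1 = 6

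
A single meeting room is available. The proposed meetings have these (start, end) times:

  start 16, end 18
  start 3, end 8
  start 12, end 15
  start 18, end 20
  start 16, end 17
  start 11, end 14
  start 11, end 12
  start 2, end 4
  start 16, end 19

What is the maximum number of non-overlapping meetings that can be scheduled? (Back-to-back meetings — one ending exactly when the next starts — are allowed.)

Order by finish time; keep every interval that doesn't clash with the previous kept one.
By end time: (2,4), (3,8), (11,12), (11,14), (12,15), (16,17), (16,18), (16,19), (18,20).
Pick (2,4); next start ≥ 4 → (11,12); next start ≥ 12 → (12,15); next start ≥ 15 → (16,17); next start ≥ 17 → (18,20).
Selected 5 meetings.

5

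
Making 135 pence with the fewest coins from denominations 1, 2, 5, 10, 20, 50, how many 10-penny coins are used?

Use the largest denomination that fits, subtract, and repeat.
135 = 2×50 + 1×20 + 1×10 + 1×5
Count of 10: 1

1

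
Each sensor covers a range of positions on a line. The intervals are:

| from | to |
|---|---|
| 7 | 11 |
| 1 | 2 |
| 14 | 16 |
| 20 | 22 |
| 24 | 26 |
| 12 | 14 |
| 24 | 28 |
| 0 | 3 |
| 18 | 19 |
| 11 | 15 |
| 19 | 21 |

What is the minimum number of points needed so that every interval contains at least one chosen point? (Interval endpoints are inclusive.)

Process intervals by earliest right end; each time one isn't hit yet, stab at its right endpoint.
Sorted: [1,2] [0,3] [7,11] [12,14] [11,15] [14,16] [18,19] [19,21] [20,22] [24,26] [24,28]
{[1,2],[0,3]} hit by 2; {[7,11]} hit by 11; {[12,14],[11,15],[14,16]} hit by 14; {[18,19],[19,21]} hit by 19; {[20,22]} hit by 22; {[24,26],[24,28]} hit by 26.
Points: 2, 11, 14, 19, 22, 26 (6 total).

6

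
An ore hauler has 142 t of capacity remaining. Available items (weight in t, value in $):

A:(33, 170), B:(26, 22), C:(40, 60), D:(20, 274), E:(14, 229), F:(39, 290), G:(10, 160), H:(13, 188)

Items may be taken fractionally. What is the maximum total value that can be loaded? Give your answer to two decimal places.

Sort by value per unit weight and fill in that order.
Ratios (sorted): E 16.36, G 16.00, H 14.46, D 13.70, F 7.44, A 5.15, C 1.50, B 0.85
take E (14 @ 229); take G (10 @ 160); take H (13 @ 188); take D (20 @ 274); take F (39 @ 290); take A (33 @ 170); take 13/40 of C → 19.50. Capacity used 142/142.
Total value = 1330.50

1330.50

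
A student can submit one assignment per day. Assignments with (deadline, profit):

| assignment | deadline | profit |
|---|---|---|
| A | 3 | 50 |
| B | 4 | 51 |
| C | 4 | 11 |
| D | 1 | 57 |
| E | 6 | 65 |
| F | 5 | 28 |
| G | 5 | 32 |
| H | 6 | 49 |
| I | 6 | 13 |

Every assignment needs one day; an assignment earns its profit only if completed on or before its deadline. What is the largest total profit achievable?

304

Take jobs in profit order; each goes to the latest open slot no later than its deadline.
By profit: E(d6,65), D(d1,57), B(d4,51), A(d3,50), H(d6,49), G(d5,32), F(d5,28), I(d6,13), C(d4,11)
E→slot 6; D→slot 1; B→slot 4; A→slot 3; H→slot 5; G→slot 2; F skipped; I skipped; C skipped.
Profit = 57 + 32 + 50 + 51 + 49 + 65 = 304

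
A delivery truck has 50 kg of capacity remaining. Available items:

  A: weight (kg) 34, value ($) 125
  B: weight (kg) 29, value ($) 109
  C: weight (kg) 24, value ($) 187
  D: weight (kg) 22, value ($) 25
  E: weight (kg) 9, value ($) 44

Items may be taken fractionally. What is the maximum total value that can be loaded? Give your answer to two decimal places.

294.90

Order: C (187/24=7.79) > E (44/9=4.89) > B (109/29=3.76) > A (125/34=3.68) > D (25/22=1.14)
Fill: take C (24 @ 187) → take E (9 @ 44) → take 17/29 of B → 63.90; 50/50 used.
Total value = 294.90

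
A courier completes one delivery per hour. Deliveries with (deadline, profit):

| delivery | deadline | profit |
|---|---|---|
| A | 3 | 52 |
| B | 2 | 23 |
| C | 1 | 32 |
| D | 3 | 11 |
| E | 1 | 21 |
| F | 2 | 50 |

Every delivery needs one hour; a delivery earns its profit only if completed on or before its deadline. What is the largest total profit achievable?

134

Take jobs in profit order; each goes to the latest open slot no later than its deadline.
By profit: A(d3,52), F(d2,50), C(d1,32), B(d2,23), E(d1,21), D(d3,11)
A→slot 3; F→slot 2; C→slot 1; B skipped; E skipped; D skipped.
Profit = 32 + 50 + 52 = 134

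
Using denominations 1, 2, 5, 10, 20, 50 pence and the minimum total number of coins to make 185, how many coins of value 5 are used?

Greedy: take as many of the largest coin as possible, then repeat with the remainder.
185 − 3×50→35 − 1×20→15 − 1×10→5 − 1×5→0
Count of 5: 1

1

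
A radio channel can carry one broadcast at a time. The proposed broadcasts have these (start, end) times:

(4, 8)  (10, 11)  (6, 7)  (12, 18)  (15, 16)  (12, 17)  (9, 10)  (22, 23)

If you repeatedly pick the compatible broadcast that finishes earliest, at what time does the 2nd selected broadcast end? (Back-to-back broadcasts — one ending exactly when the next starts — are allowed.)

Greedy by earliest finish: after sorting by end time, pick each interval compatible with the last pick.
Sorted by end: (6,7)  (4,8)  (9,10)  (10,11)  (15,16)  (12,17)  (12,18)  (22,23)
take (6,7); take (9,10); take (10,11); take (15,16); skip (12,17); take (22,23).
Selected: (6,7) (9,10) (10,11) (15,16) (22,23)

10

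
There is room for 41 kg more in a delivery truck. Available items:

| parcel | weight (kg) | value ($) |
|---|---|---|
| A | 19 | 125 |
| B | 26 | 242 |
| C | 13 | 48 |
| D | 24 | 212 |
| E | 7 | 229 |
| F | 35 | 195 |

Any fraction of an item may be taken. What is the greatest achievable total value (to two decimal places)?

541.67

Greedy by value/weight ratio, highest first.
Order: E (229/7=32.71) > B (242/26=9.31) > D (212/24=8.83) > A (125/19=6.58) > F (195/35=5.57) > C (48/13=3.69)
Fill: take E (7 @ 229) → take B (26 @ 242) → take 8/24 of D → 70.67; 41/41 used.
Total value = 541.67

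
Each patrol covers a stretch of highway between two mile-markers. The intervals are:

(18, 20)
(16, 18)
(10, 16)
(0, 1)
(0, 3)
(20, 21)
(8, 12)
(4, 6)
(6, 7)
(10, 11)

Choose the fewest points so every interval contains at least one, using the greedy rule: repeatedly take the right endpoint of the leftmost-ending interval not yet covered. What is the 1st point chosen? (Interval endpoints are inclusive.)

Process intervals by earliest right end; each time one isn't hit yet, stab at its right endpoint.
By right end: [0,1]  [0,3]  [4,6]  [6,7]  [10,11]  [8,12]  [10,16]  [16,18]  [18,20]  [20,21]
[0,1] uncovered → point at 1; [4,6] uncovered → point at 6; [10,11] uncovered → point at 11; [16,18] uncovered → point at 18; [20,21] uncovered → point at 21.
Points: 1, 6, 11, 18, 21 (5 total).

1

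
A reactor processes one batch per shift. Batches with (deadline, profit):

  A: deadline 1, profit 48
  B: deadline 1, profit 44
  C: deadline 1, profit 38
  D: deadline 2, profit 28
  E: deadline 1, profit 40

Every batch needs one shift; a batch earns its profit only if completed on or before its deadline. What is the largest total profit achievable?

76

Sort by profit descending; place each in the latest free slot ≤ its deadline.
Profit order: A=48 B=44 E=40 C=38 D=28
Assign: A→slot 1, B skipped, E skipped, C skipped, D→slot 2.
Slots: [1:A] [2:D]
Profit = 48 + 28 = 76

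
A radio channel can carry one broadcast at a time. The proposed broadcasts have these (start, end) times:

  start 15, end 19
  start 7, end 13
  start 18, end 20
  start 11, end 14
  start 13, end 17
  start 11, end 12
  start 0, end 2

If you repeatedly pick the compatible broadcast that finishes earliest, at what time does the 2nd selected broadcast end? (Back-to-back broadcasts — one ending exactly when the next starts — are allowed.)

Sorted by end: (0,2)  (11,12)  (7,13)  (11,14)  (13,17)  (15,19)  (18,20)
take (0,2); take (11,12); take (13,17); take (18,20).
Selected: (0,2) (11,12) (13,17) (18,20)

12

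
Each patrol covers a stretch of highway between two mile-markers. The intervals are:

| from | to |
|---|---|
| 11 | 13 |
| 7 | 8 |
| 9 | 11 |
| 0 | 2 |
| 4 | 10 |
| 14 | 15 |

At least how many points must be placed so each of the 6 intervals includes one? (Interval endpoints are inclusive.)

By right end: [0,2]  [7,8]  [4,10]  [9,11]  [11,13]  [14,15]
[0,2] uncovered → point at 2; [7,8] uncovered → point at 8; [9,11] uncovered → point at 11; [14,15] uncovered → point at 15.
Points: 2, 8, 11, 15 (4 total).

4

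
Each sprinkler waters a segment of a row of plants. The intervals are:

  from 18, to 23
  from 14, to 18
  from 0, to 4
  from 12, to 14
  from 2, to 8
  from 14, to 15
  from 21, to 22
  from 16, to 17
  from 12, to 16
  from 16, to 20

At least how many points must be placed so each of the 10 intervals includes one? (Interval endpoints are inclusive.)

Sorted: [0,4] [2,8] [12,14] [14,15] [12,16] [16,17] [14,18] [16,20] [21,22] [18,23]
{[0,4],[2,8]} hit by 4; {[12,14],[14,15],[12,16]} hit by 14; {[16,17],[14,18],[16,20]} hit by 17; {[21,22],[18,23]} hit by 22.
Points: 4, 14, 17, 22 (4 total).

4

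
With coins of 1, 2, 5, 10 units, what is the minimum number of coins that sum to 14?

3

Use the largest denomination that fits, subtract, and repeat.
14 − 1×10→4 − 2×2→0
Total coins = 1 + 2 = 3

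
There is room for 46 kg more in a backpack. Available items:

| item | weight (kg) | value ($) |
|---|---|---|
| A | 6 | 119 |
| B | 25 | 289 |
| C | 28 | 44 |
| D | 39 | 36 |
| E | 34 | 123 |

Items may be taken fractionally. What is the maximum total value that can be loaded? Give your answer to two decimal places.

462.26

Sort by value per unit weight and fill in that order.
Order: A (119/6=19.83) > B (289/25=11.56) > E (123/34=3.62) > C (44/28=1.57) > D (36/39=0.92)
Fill: take A (6 @ 119) → take B (25 @ 289) → take 15/34 of E → 54.26; 46/46 used.
Total value = 462.26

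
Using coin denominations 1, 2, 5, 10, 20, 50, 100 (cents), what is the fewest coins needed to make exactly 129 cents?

129 − 1×100→29 − 1×20→9 − 1×5→4 − 2×2→0
Total coins = 1 + 1 + 1 + 2 = 5

5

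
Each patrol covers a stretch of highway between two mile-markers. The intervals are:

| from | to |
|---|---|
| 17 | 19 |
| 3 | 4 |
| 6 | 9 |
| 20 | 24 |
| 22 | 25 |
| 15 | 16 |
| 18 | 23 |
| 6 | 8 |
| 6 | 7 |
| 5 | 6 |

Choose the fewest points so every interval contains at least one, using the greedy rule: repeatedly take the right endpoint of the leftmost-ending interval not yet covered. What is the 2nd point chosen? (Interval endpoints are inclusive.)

Sort by right endpoint; whenever an interval is uncovered, place a point at its right end.
By right end: [3,4]  [5,6]  [6,7]  [6,8]  [6,9]  [15,16]  [17,19]  [18,23]  [20,24]  [22,25]
[3,4] uncovered → point at 4; [5,6] uncovered → point at 6; [15,16] uncovered → point at 16; [17,19] uncovered → point at 19; [20,24] uncovered → point at 24.
Points: 4, 6, 16, 19, 24 (5 total).

6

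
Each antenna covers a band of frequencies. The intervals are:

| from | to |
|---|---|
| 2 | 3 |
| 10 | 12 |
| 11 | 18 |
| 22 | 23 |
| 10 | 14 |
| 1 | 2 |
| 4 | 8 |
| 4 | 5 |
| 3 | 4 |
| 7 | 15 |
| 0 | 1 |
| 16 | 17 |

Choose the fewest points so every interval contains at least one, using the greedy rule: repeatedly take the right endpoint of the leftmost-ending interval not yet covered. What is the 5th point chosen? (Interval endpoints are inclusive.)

By right end: [0,1]  [1,2]  [2,3]  [3,4]  [4,5]  [4,8]  [10,12]  [10,14]  [7,15]  [16,17]  [11,18]  [22,23]
[0,1] uncovered → point at 1; [2,3] uncovered → point at 3; [4,5] uncovered → point at 5; [10,12] uncovered → point at 12; [16,17] uncovered → point at 17; [22,23] uncovered → point at 23.
Points: 1, 3, 5, 12, 17, 23 (6 total).

17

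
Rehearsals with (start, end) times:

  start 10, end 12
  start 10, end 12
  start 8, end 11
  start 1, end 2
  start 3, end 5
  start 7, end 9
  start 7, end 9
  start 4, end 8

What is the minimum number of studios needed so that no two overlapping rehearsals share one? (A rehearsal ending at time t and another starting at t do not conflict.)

Events (time:±→running): 1:+→1 2:-→0 3:+→1 4:+→2 5:-→1 7:+→2 7:+→3 … peak 3.

3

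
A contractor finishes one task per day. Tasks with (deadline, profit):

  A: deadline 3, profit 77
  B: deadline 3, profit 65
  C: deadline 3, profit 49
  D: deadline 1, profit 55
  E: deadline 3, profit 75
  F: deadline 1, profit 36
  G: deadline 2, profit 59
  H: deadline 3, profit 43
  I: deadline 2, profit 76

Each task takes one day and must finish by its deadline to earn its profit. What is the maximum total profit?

228

Take jobs in profit order; each goes to the latest open slot no later than its deadline.
Profit order: A=77 I=76 E=75 B=65 G=59 D=55 C=49 H=43 F=36
Assign: A→slot 3, I→slot 2, E→slot 1, B skipped, G skipped, D skipped, C skipped, H skipped, F skipped.
Slots: [1:E] [2:I] [3:A]
Profit = 75 + 76 + 77 = 228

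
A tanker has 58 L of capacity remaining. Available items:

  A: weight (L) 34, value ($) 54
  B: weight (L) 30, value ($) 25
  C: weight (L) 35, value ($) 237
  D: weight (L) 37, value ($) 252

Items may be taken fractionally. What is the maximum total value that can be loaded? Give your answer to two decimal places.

Greedy by value/weight ratio, highest first.
Order: D (252/37=6.81) > C (237/35=6.77) > A (54/34=1.59) > B (25/30=0.83)
Fill: take D (37 @ 252) → take 21/35 of C → 142.20; 58/58 used.
Total value = 394.20

394.20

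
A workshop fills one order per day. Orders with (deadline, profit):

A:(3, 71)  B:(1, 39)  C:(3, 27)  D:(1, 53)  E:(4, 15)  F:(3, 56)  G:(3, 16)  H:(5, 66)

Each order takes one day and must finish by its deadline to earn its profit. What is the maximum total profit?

261

Sort by profit descending; place each in the latest free slot ≤ its deadline.
Profit order: A=71 H=66 F=56 D=53 B=39 C=27 G=16 E=15
Assign: A→slot 3, H→slot 5, F→slot 2, D→slot 1, B skipped, C skipped, G skipped, E→slot 4.
Slots: [1:D] [2:F] [3:A] [4:E] [5:H]
Profit = 53 + 56 + 71 + 15 + 66 = 261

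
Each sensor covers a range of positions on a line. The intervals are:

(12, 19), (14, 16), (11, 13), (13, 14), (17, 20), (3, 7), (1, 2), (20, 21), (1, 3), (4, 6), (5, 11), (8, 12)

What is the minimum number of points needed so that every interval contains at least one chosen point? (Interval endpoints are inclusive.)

5

Sort by right endpoint; whenever an interval is uncovered, place a point at its right end.
Sorted: [1,2] [1,3] [4,6] [3,7] [5,11] [8,12] [11,13] [13,14] [14,16] [12,19] [17,20] [20,21]
{[1,2],[1,3]} hit by 2; {[4,6],[3,7],[5,11]} hit by 6; {[8,12],[11,13]} hit by 12; {[13,14],[14,16],[12,19]} hit by 14; {[17,20],[20,21]} hit by 20.
Points: 2, 6, 12, 14, 20 (5 total).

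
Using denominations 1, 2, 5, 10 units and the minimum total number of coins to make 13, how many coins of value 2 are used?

1

13 − 1×10→3 − 1×2→1 − 1×1→0
Count of 2: 1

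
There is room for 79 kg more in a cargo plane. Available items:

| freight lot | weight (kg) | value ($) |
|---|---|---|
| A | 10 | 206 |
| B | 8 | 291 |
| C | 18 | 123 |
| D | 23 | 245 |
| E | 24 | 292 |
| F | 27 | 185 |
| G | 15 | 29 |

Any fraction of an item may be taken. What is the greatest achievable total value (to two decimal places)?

1129.93

Sort by value per unit weight and fill in that order.
Order: B (291/8=36.38) > A (206/10=20.60) > E (292/24=12.17) > D (245/23=10.65) > F (185/27=6.85) > C (123/18=6.83) > G (29/15=1.93)
Fill: take B (8 @ 291) → take A (10 @ 206) → take E (24 @ 292) → take D (23 @ 245) → take 14/27 of F → 95.93; 79/79 used.
Total value = 1129.93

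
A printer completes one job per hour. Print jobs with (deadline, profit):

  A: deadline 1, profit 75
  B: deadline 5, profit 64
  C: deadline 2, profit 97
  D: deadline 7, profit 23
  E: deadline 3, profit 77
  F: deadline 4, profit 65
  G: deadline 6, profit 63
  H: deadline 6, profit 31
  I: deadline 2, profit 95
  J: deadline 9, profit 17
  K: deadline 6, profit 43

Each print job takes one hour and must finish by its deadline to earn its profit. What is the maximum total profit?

501

Take jobs in profit order; each goes to the latest open slot no later than its deadline.
Profit order: C=97 I=95 E=77 A=75 F=65 B=64 G=63 K=43 H=31 D=23 J=17
Assign: C→slot 2, I→slot 1, E→slot 3, A skipped, F→slot 4, B→slot 5, G→slot 6, K skipped, H skipped, D→slot 7, J→slot 9.
Slots: [1:I] [2:C] [3:E] [4:F] [5:B] [6:G] [7:D] [9:J]
Profit = 95 + 97 + 77 + 65 + 64 + 63 + 23 + 17 = 501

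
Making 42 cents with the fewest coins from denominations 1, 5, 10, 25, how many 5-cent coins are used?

Use the largest denomination that fits, subtract, and repeat.
42 = 1×25 + 1×10 + 1×5 + 2×1
Count of 5: 1

1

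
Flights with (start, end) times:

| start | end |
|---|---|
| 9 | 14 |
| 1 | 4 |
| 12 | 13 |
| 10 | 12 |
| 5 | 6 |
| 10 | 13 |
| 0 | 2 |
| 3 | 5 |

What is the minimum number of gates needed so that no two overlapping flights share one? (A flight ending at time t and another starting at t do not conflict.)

starts: [0, 1, 3, 5, 9, 10, 10, 12]
ends:   [2, 4, 5, 6, 12, 13, 13, 14]
s0→1 s1→2 e2→1 s3→2 e4→1 e5→0 s5→1 e6→0 s9→1 s10→2 s10→3  — peak 3.

3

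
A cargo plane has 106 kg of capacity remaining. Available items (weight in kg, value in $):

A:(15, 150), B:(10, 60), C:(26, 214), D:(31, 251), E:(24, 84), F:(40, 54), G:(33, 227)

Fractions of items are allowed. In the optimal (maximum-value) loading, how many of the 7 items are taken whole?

Ratios (sorted): A 10.00, C 8.23, D 8.10, G 6.88, B 6.00, E 3.50, F 1.35
take A (15 @ 150); take C (26 @ 214); take D (31 @ 251); take G (33 @ 227); take 1/10 of B → 6.00. Capacity used 106/106.
4 item(s) taken whole; one partial (take 1/10 of B).

4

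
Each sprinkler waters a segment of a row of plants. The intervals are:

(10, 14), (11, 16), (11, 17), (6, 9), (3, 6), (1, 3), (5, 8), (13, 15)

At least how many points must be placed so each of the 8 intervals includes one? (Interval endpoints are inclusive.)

3

Sort by right endpoint; whenever an interval is uncovered, place a point at its right end.
Sorted: [1,3] [3,6] [5,8] [6,9] [10,14] [13,15] [11,16] [11,17]
{[1,3],[3,6]} hit by 3; {[5,8],[6,9]} hit by 8; {[10,14],[13,15],[11,16],[11,17]} hit by 14.
Points: 3, 8, 14 (3 total).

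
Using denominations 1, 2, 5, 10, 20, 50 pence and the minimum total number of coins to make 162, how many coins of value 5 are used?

162 = 3×50 + 1×10 + 1×2
Count of 5: 0

0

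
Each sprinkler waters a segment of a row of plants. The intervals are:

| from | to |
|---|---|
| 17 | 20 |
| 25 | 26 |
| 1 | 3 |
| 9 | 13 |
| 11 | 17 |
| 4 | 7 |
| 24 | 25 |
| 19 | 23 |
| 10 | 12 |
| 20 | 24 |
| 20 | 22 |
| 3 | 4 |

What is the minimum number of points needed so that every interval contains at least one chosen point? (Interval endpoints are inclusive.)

By right end: [1,3]  [3,4]  [4,7]  [10,12]  [9,13]  [11,17]  [17,20]  [20,22]  [19,23]  [20,24]  [24,25]  [25,26]
[1,3] uncovered → point at 3; [4,7] uncovered → point at 7; [10,12] uncovered → point at 12; [17,20] uncovered → point at 20; [24,25] uncovered → point at 25.
Points: 3, 7, 12, 20, 25 (5 total).

5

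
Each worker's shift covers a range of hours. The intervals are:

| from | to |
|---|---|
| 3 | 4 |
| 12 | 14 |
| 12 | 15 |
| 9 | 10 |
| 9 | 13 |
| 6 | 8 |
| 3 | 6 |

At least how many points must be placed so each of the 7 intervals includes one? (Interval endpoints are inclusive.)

Process intervals by earliest right end; each time one isn't hit yet, stab at its right endpoint.
Sorted: [3,4] [3,6] [6,8] [9,10] [9,13] [12,14] [12,15]
{[3,4],[3,6]} hit by 4; {[6,8]} hit by 8; {[9,10],[9,13]} hit by 10; {[12,14],[12,15]} hit by 14.
Points: 4, 8, 10, 14 (4 total).

4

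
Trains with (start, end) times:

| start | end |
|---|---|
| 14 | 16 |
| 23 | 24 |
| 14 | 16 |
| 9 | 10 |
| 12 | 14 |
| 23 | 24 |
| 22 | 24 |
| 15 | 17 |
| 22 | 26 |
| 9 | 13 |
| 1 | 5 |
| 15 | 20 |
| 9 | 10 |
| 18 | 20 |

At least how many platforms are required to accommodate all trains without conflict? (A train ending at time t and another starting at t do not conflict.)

starts: [1, 9, 9, 9, 12, 14, 14, 15, 15, 18, 22, 22, 23, 23]
ends:   [5, 10, 10, 13, 14, 16, 16, 17, 20, 20, 24, 24, 24, 26]
s1→1 e5→0 s9→1 s9→2 s9→3 e10→2 e10→1 s12→2 e13→1 e14→0 s14→1 s14→2 s15→3 s15→4  — peak 4.

4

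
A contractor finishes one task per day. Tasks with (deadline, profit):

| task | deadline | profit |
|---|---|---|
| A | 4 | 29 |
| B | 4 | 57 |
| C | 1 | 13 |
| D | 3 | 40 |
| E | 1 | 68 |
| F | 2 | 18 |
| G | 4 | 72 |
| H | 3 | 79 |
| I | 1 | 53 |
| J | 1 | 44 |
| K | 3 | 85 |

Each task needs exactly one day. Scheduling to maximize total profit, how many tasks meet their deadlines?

Take jobs in profit order; each goes to the latest open slot no later than its deadline.
By profit: K(d3,85), H(d3,79), G(d4,72), E(d1,68), B(d4,57), I(d1,53), J(d1,44), D(d3,40), A(d4,29), F(d2,18), C(d1,13)
K→slot 3; H→slot 2; G→slot 4; E→slot 1; B skipped; I skipped; J skipped; D skipped; A skipped; F skipped; C skipped.
4 of 11 scheduled.

4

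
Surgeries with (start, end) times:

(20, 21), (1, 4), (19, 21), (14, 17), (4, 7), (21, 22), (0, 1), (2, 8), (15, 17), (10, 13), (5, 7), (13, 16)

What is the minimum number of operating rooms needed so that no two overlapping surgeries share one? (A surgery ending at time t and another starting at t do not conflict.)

The answer is the maximum number of intervals overlapping at any instant.
Events (time:±→running): 0:+→1 1:-→0 1:+→1 2:+→2 4:-→1 4:+→2 5:+→3 … peak 3.

3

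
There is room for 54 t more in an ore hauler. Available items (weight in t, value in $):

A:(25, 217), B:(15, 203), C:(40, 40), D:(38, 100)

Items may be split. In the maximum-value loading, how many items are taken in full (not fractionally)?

Greedy by value/weight ratio, highest first.
Order: B (203/15=13.53) > A (217/25=8.68) > D (100/38=2.63) > C (40/40=1.00)
Fill: take B (15 @ 203) → take A (25 @ 217) → take 14/38 of D → 36.84; 54/54 used.
2 item(s) taken whole; one partial (take 14/38 of D).

2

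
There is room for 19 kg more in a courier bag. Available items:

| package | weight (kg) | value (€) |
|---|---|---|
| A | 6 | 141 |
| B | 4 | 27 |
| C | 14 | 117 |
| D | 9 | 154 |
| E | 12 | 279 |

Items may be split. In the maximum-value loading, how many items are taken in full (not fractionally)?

2

Sort by value per unit weight and fill in that order.
Ratios (sorted): A 23.50, E 23.25, D 17.11, C 8.36, B 6.75
take A (6 @ 141); take E (12 @ 279); take 1/9 of D → 17.11. Capacity used 19/19.
2 item(s) taken whole; one partial (take 1/9 of D).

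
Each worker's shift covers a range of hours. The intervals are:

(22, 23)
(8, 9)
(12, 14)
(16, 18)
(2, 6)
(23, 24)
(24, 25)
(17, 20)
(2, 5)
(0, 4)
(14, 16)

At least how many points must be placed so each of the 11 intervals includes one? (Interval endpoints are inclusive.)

Sorted: [0,4] [2,5] [2,6] [8,9] [12,14] [14,16] [16,18] [17,20] [22,23] [23,24] [24,25]
{[0,4],[2,5],[2,6]} hit by 4; {[8,9]} hit by 9; {[12,14],[14,16]} hit by 14; {[16,18],[17,20]} hit by 18; {[22,23],[23,24]} hit by 23; {[24,25]} hit by 25.
Points: 4, 9, 14, 18, 23, 25 (6 total).

6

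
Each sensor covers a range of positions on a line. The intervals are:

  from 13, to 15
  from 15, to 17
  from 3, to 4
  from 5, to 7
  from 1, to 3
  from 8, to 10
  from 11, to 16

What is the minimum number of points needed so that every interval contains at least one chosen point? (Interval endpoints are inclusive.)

Process intervals by earliest right end; each time one isn't hit yet, stab at its right endpoint.
By right end: [1,3]  [3,4]  [5,7]  [8,10]  [13,15]  [11,16]  [15,17]
[1,3] uncovered → point at 3; [5,7] uncovered → point at 7; [8,10] uncovered → point at 10; [13,15] uncovered → point at 15.
Points: 3, 7, 10, 15 (4 total).

4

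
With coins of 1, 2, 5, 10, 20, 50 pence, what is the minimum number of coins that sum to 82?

4

82 − 1×50→32 − 1×20→12 − 1×10→2 − 1×2→0
Total coins = 1 + 1 + 1 + 1 = 4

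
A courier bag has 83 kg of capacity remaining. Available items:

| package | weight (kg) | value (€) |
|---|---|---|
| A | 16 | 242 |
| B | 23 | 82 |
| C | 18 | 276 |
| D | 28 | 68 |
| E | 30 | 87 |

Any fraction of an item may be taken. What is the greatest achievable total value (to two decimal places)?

675.40

Greedy by value/weight ratio, highest first.
Ratios (sorted): C 15.33, A 15.12, B 3.57, E 2.90, D 2.43
take C (18 @ 276); take A (16 @ 242); take B (23 @ 82); take 26/30 of E → 75.40. Capacity used 83/83.
Total value = 675.40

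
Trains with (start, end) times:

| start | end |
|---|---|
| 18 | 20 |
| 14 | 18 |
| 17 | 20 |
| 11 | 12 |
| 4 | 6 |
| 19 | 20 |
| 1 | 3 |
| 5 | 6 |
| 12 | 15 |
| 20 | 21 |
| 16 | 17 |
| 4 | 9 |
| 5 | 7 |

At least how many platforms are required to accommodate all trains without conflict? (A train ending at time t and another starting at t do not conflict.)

The answer is the maximum number of intervals overlapping at any instant.
starts: [1, 4, 4, 5, 5, 11, 12, 14, 16, 17, 18, 19, 20]
ends:   [3, 6, 6, 7, 9, 12, 15, 17, 18, 20, 20, 20, 21]
s1→1 e3→0 s4→1 s4→2 s5→3 s5→4  — peak 4.

4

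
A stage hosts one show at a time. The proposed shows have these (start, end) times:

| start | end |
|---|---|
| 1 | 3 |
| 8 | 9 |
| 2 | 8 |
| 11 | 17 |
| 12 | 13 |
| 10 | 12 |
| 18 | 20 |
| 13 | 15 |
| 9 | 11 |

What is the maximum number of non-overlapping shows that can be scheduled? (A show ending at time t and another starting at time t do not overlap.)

6

Sort by end time and greedily take each interval whose start is ≥ the last chosen end.
Sorted by end: (1,3)  (2,8)  (8,9)  (9,11)  (10,12)  (12,13)  (13,15)  (11,17)  (18,20)
take (1,3); take (8,9); take (9,11); take (12,13); take (13,15); skip (11,17); take (18,20).
Selected 6 shows.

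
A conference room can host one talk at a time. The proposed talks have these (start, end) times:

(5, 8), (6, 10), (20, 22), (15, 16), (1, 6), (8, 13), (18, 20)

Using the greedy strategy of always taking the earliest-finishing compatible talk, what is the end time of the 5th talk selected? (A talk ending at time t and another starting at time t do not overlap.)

22

Order by finish time; keep every interval that doesn't clash with the previous kept one.
Sorted by end: (1,6)  (5,8)  (6,10)  (8,13)  (15,16)  (18,20)  (20,22)
take (1,6); take (6,10); take (15,16); take (18,20); take (20,22).
Selected: (1,6) (6,10) (15,16) (18,20) (20,22)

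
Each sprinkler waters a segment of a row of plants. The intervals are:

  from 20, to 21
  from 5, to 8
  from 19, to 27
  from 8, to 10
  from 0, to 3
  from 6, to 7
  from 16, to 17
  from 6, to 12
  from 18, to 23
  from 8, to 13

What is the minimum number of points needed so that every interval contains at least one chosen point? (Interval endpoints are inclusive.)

5

Sorted: [0,3] [6,7] [5,8] [8,10] [6,12] [8,13] [16,17] [20,21] [18,23] [19,27]
{[0,3]} hit by 3; {[6,7],[5,8]} hit by 7; {[8,10],[6,12],[8,13]} hit by 10; {[16,17]} hit by 17; {[20,21],[18,23],[19,27]} hit by 21.
Points: 3, 7, 10, 17, 21 (5 total).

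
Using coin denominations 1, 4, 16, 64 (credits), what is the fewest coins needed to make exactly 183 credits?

9

Use the largest denomination that fits, subtract, and repeat.
183 − 2×64→55 − 3×16→7 − 1×4→3 − 3×1→0
Total coins = 2 + 3 + 1 + 3 = 9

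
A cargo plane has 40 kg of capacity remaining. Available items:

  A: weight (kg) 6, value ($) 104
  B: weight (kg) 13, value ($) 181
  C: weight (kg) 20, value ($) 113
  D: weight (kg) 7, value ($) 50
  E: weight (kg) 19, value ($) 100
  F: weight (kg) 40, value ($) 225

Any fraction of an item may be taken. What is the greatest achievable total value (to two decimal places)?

Greedy by value/weight ratio, highest first.
Order: A (104/6=17.33) > B (181/13=13.92) > D (50/7=7.14) > C (113/20=5.65) > F (225/40=5.62) > E (100/19=5.26)
Fill: take A (6 @ 104) → take B (13 @ 181) → take D (7 @ 50) → take 14/20 of C → 79.10; 40/40 used.
Total value = 414.10

414.10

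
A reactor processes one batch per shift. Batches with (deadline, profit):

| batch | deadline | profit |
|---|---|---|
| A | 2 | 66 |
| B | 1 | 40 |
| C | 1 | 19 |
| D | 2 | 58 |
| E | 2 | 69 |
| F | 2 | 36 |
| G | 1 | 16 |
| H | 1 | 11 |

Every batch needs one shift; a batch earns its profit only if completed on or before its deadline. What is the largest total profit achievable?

135

Sort by profit descending; place each in the latest free slot ≤ its deadline.
By profit: E(d2,69), A(d2,66), D(d2,58), B(d1,40), F(d2,36), C(d1,19), G(d1,16), H(d1,11)
E→slot 2; A→slot 1; D skipped; B skipped; F skipped; C skipped; G skipped; H skipped.
Profit = 66 + 69 = 135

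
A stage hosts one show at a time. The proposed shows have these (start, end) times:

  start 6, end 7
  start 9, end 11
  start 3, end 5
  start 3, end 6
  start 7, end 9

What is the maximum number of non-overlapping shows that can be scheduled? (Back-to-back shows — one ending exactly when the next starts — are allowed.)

4

Order by finish time; keep every interval that doesn't clash with the previous kept one.
By end time: (3,5), (3,6), (6,7), (7,9), (9,11).
Pick (3,5); next start ≥ 5 → (6,7); next start ≥ 7 → (7,9); next start ≥ 9 → (9,11).
Selected 4 shows.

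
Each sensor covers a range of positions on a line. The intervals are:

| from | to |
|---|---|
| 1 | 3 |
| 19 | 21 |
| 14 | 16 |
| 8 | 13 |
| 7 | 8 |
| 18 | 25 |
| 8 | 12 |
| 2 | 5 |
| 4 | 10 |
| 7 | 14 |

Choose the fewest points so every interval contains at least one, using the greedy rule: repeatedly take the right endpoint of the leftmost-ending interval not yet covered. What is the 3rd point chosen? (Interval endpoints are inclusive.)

Sorted: [1,3] [2,5] [7,8] [4,10] [8,12] [8,13] [7,14] [14,16] [19,21] [18,25]
{[1,3],[2,5]} hit by 3; {[7,8],[4,10],[8,12],[8,13],[7,14]} hit by 8; {[14,16]} hit by 16; {[19,21],[18,25]} hit by 21.
Points: 3, 8, 16, 21 (4 total).

16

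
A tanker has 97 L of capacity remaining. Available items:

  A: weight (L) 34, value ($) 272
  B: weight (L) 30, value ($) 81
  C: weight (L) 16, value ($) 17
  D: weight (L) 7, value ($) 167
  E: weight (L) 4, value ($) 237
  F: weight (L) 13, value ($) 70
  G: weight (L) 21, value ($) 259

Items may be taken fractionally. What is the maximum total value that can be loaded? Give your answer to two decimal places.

1053.60

Greedy by value/weight ratio, highest first.
Ratios (sorted): E 59.25, D 23.86, G 12.33, A 8.00, F 5.38, B 2.70, C 1.06
take E (4 @ 237); take D (7 @ 167); take G (21 @ 259); take A (34 @ 272); take F (13 @ 70); take 18/30 of B → 48.60. Capacity used 97/97.
Total value = 1053.60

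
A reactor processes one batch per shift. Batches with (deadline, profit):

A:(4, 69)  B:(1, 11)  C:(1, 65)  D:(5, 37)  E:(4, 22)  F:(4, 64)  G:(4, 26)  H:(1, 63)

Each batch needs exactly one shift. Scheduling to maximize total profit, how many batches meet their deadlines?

Take jobs in profit order; each goes to the latest open slot no later than its deadline.
Profit order: A=69 C=65 F=64 H=63 D=37 G=26 E=22 B=11
Assign: A→slot 4, C→slot 1, F→slot 3, H skipped, D→slot 5, G→slot 2, E skipped, B skipped.
Slots: [1:C] [2:G] [3:F] [4:A] [5:D]
5 of 8 scheduled.

5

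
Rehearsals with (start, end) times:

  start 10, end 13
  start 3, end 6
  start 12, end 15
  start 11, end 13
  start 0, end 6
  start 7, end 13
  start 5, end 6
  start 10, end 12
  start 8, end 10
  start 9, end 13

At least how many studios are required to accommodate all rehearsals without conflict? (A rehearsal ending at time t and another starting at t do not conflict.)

5

Count concurrent intervals with a sweep; the peak is the room count.
Events (time:±→running): 0:+→1 3:+→2 5:+→3 6:-→2 6:-→1 6:-→0 7:+→1 8:+→2 9:+→3 10:-→2 10:+→3 10:+→4 11:+→5 … peak 5.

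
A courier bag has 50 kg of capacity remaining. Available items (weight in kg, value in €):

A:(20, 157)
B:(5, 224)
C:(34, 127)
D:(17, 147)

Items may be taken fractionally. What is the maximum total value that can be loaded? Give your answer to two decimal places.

557.88

Greedy by value/weight ratio, highest first.
Ratios (sorted): B 44.80, D 8.65, A 7.85, C 3.74
take B (5 @ 224); take D (17 @ 147); take A (20 @ 157); take 8/34 of C → 29.88. Capacity used 50/50.
Total value = 557.88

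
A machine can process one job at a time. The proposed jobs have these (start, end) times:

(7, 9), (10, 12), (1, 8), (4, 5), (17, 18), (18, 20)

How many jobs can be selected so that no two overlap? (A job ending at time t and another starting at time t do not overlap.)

5

Sorted by end: (4,5)  (1,8)  (7,9)  (10,12)  (17,18)  (18,20)
take (4,5); take (7,9); take (10,12); take (17,18); take (18,20).
Selected 5 jobs.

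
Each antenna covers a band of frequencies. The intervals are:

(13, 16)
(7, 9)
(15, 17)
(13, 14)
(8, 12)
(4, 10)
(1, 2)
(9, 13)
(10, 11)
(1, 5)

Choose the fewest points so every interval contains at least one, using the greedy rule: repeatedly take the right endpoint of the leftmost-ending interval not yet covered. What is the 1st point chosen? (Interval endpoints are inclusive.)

Sorted: [1,2] [1,5] [7,9] [4,10] [10,11] [8,12] [9,13] [13,14] [13,16] [15,17]
{[1,2],[1,5]} hit by 2; {[7,9],[4,10]} hit by 9; {[10,11],[8,12],[9,13]} hit by 11; {[13,14],[13,16]} hit by 14; {[15,17]} hit by 17.
Points: 2, 9, 11, 14, 17 (5 total).

2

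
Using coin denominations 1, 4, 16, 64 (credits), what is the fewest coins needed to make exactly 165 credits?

6

165 − 2×64→37 − 2×16→5 − 1×4→1 − 1×1→0
Total coins = 2 + 2 + 1 + 1 = 6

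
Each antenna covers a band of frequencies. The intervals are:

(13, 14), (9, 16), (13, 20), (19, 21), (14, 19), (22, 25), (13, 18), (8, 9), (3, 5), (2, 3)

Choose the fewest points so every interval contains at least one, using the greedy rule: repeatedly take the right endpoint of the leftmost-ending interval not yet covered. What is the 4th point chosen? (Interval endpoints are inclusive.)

Sorted: [2,3] [3,5] [8,9] [13,14] [9,16] [13,18] [14,19] [13,20] [19,21] [22,25]
{[2,3],[3,5]} hit by 3; {[8,9]} hit by 9; {[13,14],[9,16],[13,18],[14,19],[13,20]} hit by 14; {[19,21]} hit by 21; {[22,25]} hit by 25.
Points: 3, 9, 14, 21, 25 (5 total).

21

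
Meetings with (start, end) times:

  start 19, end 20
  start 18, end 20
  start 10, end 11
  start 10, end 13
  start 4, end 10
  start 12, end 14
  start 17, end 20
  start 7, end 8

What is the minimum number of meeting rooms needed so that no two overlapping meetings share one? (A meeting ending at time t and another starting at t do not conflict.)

3

The answer is the maximum number of intervals overlapping at any instant.
starts: [4, 7, 10, 10, 12, 17, 18, 19]
ends:   [8, 10, 11, 13, 14, 20, 20, 20]
s4→1 s7→2 e8→1 e10→0 s10→1 s10→2 e11→1 s12→2 e13→1 e14→0 s17→1 s18→2 s19→3  — peak 3.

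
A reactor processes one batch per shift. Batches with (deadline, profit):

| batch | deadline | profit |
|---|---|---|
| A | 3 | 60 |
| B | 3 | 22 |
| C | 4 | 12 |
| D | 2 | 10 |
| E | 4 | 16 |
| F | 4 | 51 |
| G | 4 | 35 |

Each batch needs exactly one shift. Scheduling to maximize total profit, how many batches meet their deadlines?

By profit: A(d3,60), F(d4,51), G(d4,35), B(d3,22), E(d4,16), C(d4,12), D(d2,10)
A→slot 3; F→slot 4; G→slot 2; B→slot 1; E skipped; C skipped; D skipped.
4 of 7 scheduled.

4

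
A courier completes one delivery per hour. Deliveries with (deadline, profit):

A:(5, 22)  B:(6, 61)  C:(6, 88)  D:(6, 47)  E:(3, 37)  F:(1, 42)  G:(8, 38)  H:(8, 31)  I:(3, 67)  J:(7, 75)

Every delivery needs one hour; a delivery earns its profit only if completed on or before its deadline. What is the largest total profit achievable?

By profit: C(d6,88), J(d7,75), I(d3,67), B(d6,61), D(d6,47), F(d1,42), G(d8,38), E(d3,37), H(d8,31), A(d5,22)
C→slot 6; J→slot 7; I→slot 3; B→slot 5; D→slot 4; F→slot 1; G→slot 8; E→slot 2; H skipped; A skipped.
Profit = 42 + 37 + 67 + 47 + 61 + 88 + 75 + 38 = 455

455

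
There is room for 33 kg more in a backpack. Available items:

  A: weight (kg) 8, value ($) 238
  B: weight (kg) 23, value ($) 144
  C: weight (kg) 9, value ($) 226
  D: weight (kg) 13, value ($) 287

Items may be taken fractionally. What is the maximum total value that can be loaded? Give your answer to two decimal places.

Sort by value per unit weight and fill in that order.
Order: A (238/8=29.75) > C (226/9=25.11) > D (287/13=22.08) > B (144/23=6.26)
Fill: take A (8 @ 238) → take C (9 @ 226) → take D (13 @ 287) → take 3/23 of B → 18.78; 33/33 used.
Total value = 769.78

769.78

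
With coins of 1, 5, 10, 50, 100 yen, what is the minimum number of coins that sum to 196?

8

196 − 1×100→96 − 1×50→46 − 4×10→6 − 1×5→1 − 1×1→0
Total coins = 1 + 1 + 4 + 1 + 1 = 8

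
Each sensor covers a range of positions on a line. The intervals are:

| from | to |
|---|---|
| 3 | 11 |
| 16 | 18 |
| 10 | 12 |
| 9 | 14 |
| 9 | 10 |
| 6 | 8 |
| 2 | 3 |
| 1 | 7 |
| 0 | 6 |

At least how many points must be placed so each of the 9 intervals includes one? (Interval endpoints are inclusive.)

Sorted: [2,3] [0,6] [1,7] [6,8] [9,10] [3,11] [10,12] [9,14] [16,18]
{[2,3],[0,6],[1,7]} hit by 3; {[6,8]} hit by 8; {[9,10],[3,11],[10,12],[9,14]} hit by 10; {[16,18]} hit by 18.
Points: 3, 8, 10, 18 (4 total).

4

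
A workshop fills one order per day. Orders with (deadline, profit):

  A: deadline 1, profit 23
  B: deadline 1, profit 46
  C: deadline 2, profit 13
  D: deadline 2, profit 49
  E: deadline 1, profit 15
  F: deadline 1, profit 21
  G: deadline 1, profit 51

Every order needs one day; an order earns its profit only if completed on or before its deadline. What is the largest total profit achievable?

100

Take jobs in profit order; each goes to the latest open slot no later than its deadline.
By profit: G(d1,51), D(d2,49), B(d1,46), A(d1,23), F(d1,21), E(d1,15), C(d2,13)
G→slot 1; D→slot 2; B skipped; A skipped; F skipped; E skipped; C skipped.
Profit = 51 + 49 = 100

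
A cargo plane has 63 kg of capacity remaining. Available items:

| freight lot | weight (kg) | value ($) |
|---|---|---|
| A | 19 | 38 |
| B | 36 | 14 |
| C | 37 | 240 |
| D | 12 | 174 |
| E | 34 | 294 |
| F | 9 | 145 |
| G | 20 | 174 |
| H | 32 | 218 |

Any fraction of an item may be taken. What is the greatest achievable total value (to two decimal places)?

Ratios (sorted): F 16.11, D 14.50, G 8.70, E 8.65, H 6.81, C 6.49, A 2.00, B 0.39
take F (9 @ 145); take D (12 @ 174); take G (20 @ 174); take 22/34 of E → 190.24. Capacity used 63/63.
Total value = 683.24

683.24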